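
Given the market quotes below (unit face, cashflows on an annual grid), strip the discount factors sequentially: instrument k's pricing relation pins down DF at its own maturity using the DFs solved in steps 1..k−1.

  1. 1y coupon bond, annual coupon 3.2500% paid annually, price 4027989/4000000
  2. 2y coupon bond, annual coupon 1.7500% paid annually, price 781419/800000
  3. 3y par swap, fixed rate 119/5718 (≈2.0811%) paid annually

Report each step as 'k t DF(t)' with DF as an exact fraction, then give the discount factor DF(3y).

1 1 9753/10000
2 2 1179/1250
3 3 1881/2000
DF(3y) = 1881/2000 ≈ 0.940500

step 1 [1y] bond c/1=13/400: DF=(4027989/4000000 − 13/400·(0))/(1+13/400) = 9753/10000 ≈ 0.975300
step 2 [2y] bond c/1=7/400: DF=(781419/800000 − 7/400·(0.975300))/(1+7/400) = 1179/1250 ≈ 0.943200
step 3 [3y] swap r/1=119/5718: DF=(1 − 119/5718·(0.975300+0.943200))/(1+119/5718) = 1881/2000 ≈ 0.940500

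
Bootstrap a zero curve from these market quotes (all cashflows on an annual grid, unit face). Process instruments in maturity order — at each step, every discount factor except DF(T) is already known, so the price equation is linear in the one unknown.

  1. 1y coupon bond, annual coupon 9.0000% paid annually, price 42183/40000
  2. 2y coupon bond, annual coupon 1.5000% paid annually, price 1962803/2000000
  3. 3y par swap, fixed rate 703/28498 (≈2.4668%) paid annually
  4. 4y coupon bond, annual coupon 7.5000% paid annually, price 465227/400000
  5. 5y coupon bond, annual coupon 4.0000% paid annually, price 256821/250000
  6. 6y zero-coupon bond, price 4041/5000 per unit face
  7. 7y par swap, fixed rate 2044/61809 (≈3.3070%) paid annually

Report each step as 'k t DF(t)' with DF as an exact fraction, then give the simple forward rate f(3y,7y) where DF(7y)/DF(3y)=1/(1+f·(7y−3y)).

1 1 387/400
2 2 4763/5000
3 3 9297/10000
4 4 8831/10000
5 5 4221/5000
6 6 4041/5000
7 7 1989/2500
f(3y,7y) = ((9297/10000)/(1989/2500) − 1)/(4) = 149/3536 ≈ 4.2138%

step 1 [1y] bond c/1=9/100: DF=(42183/40000 − 9/100·(0))/(1+9/100) = 387/400 ≈ 0.967500
step 2 [2y] bond c/1=3/200: DF=(1962803/2000000 − 3/200·(0.967500))/(1+3/200) = 4763/5000 ≈ 0.952600
step 3 [3y] swap r/1=703/28498: DF=(1 − 703/28498·(0.967500+0.952600))/(1+703/28498) = 9297/10000 ≈ 0.929700
step 4 [4y] bond c/1=3/40: DF=(465227/400000 − 3/40·(0.967500+0.952600+0.929700))/(1+3/40) = 8831/10000 ≈ 0.883100
step 5 [5y] bond c/1=1/25: DF=(256821/250000 − 1/25·(0.967500+0.952600+0.929700+0.883100))/(1+1/25) = 4221/5000 ≈ 0.844200
step 6 [6y] zero: DF = P = 4041/5000 ≈ 0.808200
step 7 [7y] swap r/1=2044/61809: DF=(1 − 2044/61809·(0.967500+0.952600+0.929700+0.883100+0.844200+0.808200))/(1+2044/61809) = 1989/2500 ≈ 0.795600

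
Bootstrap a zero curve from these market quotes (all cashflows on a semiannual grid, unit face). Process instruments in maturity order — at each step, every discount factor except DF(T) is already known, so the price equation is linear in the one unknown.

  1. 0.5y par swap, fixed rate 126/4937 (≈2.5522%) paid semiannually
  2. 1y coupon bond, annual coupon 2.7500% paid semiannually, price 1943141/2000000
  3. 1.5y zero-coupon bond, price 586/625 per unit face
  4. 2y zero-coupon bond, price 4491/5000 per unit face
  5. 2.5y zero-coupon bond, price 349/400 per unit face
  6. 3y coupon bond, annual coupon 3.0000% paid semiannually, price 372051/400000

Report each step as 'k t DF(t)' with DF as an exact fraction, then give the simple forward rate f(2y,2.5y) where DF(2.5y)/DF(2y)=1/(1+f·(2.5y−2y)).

step 1 [0.5y] swap r/2=63/4937: DF=(1 − 63/4937·(0))/(1+63/4937) = 4937/5000 ≈ 0.987400
step 2 [1y] bond c/2=11/800: DF=(1943141/2000000 − 11/800·(0.987400))/(1+11/800) = 189/200 ≈ 0.945000
step 3 [1.5y] zero: DF = P = 586/625 ≈ 0.937600
step 4 [2y] zero: DF = P = 4491/5000 ≈ 0.898200
step 5 [2.5y] zero: DF = P = 349/400 ≈ 0.872500
step 6 [3y] bond c/2=3/200: DF=(372051/400000 − 3/200·(0.987400+0.945000+0.937600+0.898200+0.872500))/(1+3/200) = 4239/5000 ≈ 0.847800

1 1/2 4937/5000
2 1 189/200
3 3/2 586/625
4 2 4491/5000
5 5/2 349/400
6 3 4239/5000
f(2y,2.5y) = ((4491/5000)/(349/400) − 1)/(1/2) = 514/8725 ≈ 5.8911%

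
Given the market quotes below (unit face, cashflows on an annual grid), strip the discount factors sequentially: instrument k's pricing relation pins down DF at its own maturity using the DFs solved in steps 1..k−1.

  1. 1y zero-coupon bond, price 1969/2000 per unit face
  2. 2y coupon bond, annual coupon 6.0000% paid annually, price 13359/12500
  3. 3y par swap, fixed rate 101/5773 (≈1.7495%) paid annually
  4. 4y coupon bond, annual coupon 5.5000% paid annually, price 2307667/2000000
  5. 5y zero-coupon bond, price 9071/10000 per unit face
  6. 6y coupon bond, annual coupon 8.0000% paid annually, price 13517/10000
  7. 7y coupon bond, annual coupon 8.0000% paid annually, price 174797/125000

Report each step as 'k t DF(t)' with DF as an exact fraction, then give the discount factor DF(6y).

1 1 1969/2000
2 2 381/400
3 3 1899/2000
4 4 1179/1250
5 5 9071/10000
6 6 9007/10000
7 7 2193/2500
DF(6y) = 9007/10000 ≈ 0.900700

step 1 [1y] zero: DF = P = 1969/2000 ≈ 0.984500
step 2 [2y] bond c/1=3/50: DF=(13359/12500 − 3/50·(0.984500))/(1+3/50) = 381/400 ≈ 0.952500
step 3 [3y] swap r/1=101/5773: DF=(1 − 101/5773·(0.984500+0.952500))/(1+101/5773) = 1899/2000 ≈ 0.949500
step 4 [4y] bond c/1=11/200: DF=(2307667/2000000 − 11/200·(0.984500+0.952500+0.949500))/(1+11/200) = 1179/1250 ≈ 0.943200
step 5 [5y] zero: DF = P = 9071/10000 ≈ 0.907100
step 6 [6y] bond c/1=2/25: DF=(13517/10000 − 2/25·(0.984500+0.952500+0.949500+0.943200+0.907100))/(1+2/25) = 9007/10000 ≈ 0.900700
step 7 [7y] bond c/1=2/25: DF=(174797/125000 − 2/25·(0.984500+0.952500+0.949500+0.943200+0.907100+0.900700))/(1+2/25) = 2193/2500 ≈ 0.877200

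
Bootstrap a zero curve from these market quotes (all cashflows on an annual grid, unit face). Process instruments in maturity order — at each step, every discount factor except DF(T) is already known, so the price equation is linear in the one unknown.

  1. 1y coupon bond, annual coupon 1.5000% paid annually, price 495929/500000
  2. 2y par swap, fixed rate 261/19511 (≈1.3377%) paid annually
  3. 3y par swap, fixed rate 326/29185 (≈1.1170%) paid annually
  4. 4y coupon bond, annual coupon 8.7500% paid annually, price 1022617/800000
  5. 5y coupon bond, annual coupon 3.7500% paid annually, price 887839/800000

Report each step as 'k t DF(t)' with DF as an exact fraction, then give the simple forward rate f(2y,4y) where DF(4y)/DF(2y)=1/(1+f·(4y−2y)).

1 1 2443/2500
2 2 9739/10000
3 3 4837/5000
4 4 4703/5000
5 5 4651/5000
f(2y,4y) = ((9739/10000)/(4703/5000) − 1)/(2) = 333/18812 ≈ 1.7701%

step 1 [1y] bond c/1=3/200: DF=(495929/500000 − 3/200·(0))/(1+3/200) = 2443/2500 ≈ 0.977200
step 2 [2y] swap r/1=261/19511: DF=(1 − 261/19511·(0.977200))/(1+261/19511) = 9739/10000 ≈ 0.973900
step 3 [3y] swap r/1=326/29185: DF=(1 − 326/29185·(0.977200+0.973900))/(1+326/29185) = 4837/5000 ≈ 0.967400
step 4 [4y] bond c/1=7/80: DF=(1022617/800000 − 7/80·(0.977200+0.973900+0.967400))/(1+7/80) = 4703/5000 ≈ 0.940600
step 5 [5y] bond c/1=3/80: DF=(887839/800000 − 3/80·(0.977200+0.973900+0.967400+0.940600))/(1+3/80) = 4651/5000 ≈ 0.930200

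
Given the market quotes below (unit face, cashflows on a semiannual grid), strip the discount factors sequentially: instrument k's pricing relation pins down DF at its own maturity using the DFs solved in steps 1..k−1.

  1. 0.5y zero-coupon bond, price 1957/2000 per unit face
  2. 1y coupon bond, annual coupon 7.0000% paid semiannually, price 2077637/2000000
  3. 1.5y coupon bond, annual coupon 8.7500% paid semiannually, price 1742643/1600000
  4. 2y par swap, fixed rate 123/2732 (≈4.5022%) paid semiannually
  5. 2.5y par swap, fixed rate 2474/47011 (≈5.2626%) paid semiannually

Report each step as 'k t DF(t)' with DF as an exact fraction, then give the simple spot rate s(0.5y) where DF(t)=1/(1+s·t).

1 1/2 1957/2000
2 1 4853/5000
3 3/2 4809/5000
4 2 9139/10000
5 5/2 8763/10000
s(0.5y) = (1/(1957/2000) − 1)/(1/2) = 86/1957 ≈ 4.3945%

step 1 [0.5y] zero: DF = P = 1957/2000 ≈ 0.978500
step 2 [1y] bond c/2=7/200: DF=(2077637/2000000 − 7/200·(0.978500))/(1+7/200) = 4853/5000 ≈ 0.970600
step 3 [1.5y] bond c/2=7/160: DF=(1742643/1600000 − 7/160·(0.978500+0.970600))/(1+7/160) = 4809/5000 ≈ 0.961800
step 4 [2y] swap r/2=123/5464: DF=(1 − 123/5464·(0.978500+0.970600+0.961800))/(1+123/5464) = 9139/10000 ≈ 0.913900
step 5 [2.5y] swap r/2=1237/47011: DF=(1 − 1237/47011·(0.978500+0.970600+0.961800+0.913900))/(1+1237/47011) = 8763/10000 ≈ 0.876300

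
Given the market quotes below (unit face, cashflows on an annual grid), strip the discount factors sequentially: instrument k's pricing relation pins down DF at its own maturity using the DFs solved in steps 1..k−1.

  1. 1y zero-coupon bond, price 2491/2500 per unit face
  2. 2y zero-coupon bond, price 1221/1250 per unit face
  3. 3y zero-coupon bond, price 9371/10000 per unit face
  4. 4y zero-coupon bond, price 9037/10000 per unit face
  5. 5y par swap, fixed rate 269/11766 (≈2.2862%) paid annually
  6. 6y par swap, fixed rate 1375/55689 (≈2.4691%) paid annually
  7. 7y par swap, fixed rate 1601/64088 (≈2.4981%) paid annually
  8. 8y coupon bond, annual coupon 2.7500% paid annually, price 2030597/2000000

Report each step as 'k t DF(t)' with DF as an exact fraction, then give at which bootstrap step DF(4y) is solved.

1 1 2491/2500
2 2 1221/1250
3 3 9371/10000
4 4 9037/10000
5 5 2231/2500
6 6 69/80
7 7 8399/10000
8 8 4083/5000
DF(4y) is solved at step 4

step 1 [1y] zero: DF = P = 2491/2500 ≈ 0.996400
step 2 [2y] zero: DF = P = 1221/1250 ≈ 0.976800
step 3 [3y] zero: DF = P = 9371/10000 ≈ 0.937100
step 4 [4y] zero: DF = P = 9037/10000 ≈ 0.903700
step 5 [5y] swap r/1=269/11766: DF=(1 − 269/11766·(0.996400+0.976800+0.937100+0.903700))/(1+269/11766) = 2231/2500 ≈ 0.892400
step 6 [6y] swap r/1=1375/55689: DF=(1 − 1375/55689·(0.996400+0.976800+0.937100+0.903700+0.892400))/(1+1375/55689) = 69/80 ≈ 0.862500
step 7 [7y] swap r/1=1601/64088: DF=(1 − 1601/64088·(0.996400+0.976800+0.937100+0.903700+0.892400+0.862500))/(1+1601/64088) = 8399/10000 ≈ 0.839900
step 8 [8y] bond c/1=11/400: DF=(2030597/2000000 − 11/400·(0.996400+0.976800+0.937100+0.903700+0.892400+0.862500+0.839900))/(1+11/400) = 4083/5000 ≈ 0.816600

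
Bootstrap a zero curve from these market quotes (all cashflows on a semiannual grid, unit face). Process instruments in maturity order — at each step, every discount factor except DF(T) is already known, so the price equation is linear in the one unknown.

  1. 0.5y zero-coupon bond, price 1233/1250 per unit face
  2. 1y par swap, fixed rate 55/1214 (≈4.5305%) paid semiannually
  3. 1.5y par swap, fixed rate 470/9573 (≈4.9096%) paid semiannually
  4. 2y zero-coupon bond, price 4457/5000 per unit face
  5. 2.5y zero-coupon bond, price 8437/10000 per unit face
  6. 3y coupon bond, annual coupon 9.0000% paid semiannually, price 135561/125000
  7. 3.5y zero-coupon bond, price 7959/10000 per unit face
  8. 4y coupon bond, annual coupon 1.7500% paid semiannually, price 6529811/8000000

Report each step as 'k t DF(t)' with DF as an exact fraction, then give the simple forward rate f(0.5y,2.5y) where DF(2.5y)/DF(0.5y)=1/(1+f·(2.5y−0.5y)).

1 1/2 1233/1250
2 1 239/250
3 3/2 1859/2000
4 2 4457/5000
5 5/2 8437/10000
6 3 4197/5000
7 7/2 7959/10000
8 4 151/200
f(0.5y,2.5y) = ((1233/1250)/(8437/10000) − 1)/(2) = 1427/16874 ≈ 8.4568%

step 1 [0.5y] zero: DF = P = 1233/1250 ≈ 0.986400
step 2 [1y] swap r/2=55/2428: DF=(1 − 55/2428·(0.986400))/(1+55/2428) = 239/250 ≈ 0.956000
step 3 [1.5y] swap r/2=235/9573: DF=(1 − 235/9573·(0.986400+0.956000))/(1+235/9573) = 1859/2000 ≈ 0.929500
step 4 [2y] zero: DF = P = 4457/5000 ≈ 0.891400
step 5 [2.5y] zero: DF = P = 8437/10000 ≈ 0.843700
step 6 [3y] bond c/2=9/200: DF=(135561/125000 − 9/200·(0.986400+0.956000+0.929500+0.891400+0.843700))/(1+9/200) = 4197/5000 ≈ 0.839400
step 7 [3.5y] zero: DF = P = 7959/10000 ≈ 0.795900
step 8 [4y] bond c/2=7/800: DF=(6529811/8000000 − 7/800·(0.986400+0.956000+0.929500+0.891400+0.843700+0.839400+0.795900))/(1+7/800) = 151/200 ≈ 0.755000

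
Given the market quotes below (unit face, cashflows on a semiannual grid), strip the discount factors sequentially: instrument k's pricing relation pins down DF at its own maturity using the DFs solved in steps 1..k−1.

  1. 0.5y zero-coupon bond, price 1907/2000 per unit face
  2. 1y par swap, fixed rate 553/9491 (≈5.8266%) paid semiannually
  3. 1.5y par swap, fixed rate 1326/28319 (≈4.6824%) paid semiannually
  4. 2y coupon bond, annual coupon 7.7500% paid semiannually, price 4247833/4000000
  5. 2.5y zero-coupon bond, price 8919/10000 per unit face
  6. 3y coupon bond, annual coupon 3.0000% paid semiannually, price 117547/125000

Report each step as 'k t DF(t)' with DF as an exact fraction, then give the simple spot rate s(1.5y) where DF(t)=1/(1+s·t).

step 1 [0.5y] zero: DF = P = 1907/2000 ≈ 0.953500
step 2 [1y] swap r/2=553/18982: DF=(1 − 553/18982·(0.953500))/(1+553/18982) = 9447/10000 ≈ 0.944700
step 3 [1.5y] swap r/2=663/28319: DF=(1 − 663/28319·(0.953500+0.944700))/(1+663/28319) = 9337/10000 ≈ 0.933700
step 4 [2y] bond c/2=31/800: DF=(4247833/4000000 − 31/800·(0.953500+0.944700+0.933700))/(1+31/800) = 9167/10000 ≈ 0.916700
step 5 [2.5y] zero: DF = P = 8919/10000 ≈ 0.891900
step 6 [3y] bond c/2=3/200: DF=(117547/125000 − 3/200·(0.953500+0.944700+0.933700+0.916700+0.891900))/(1+3/200) = 8579/10000 ≈ 0.857900

1 1/2 1907/2000
2 1 9447/10000
3 3/2 9337/10000
4 2 9167/10000
5 5/2 8919/10000
6 3 8579/10000
s(1.5y) = (1/(9337/10000) − 1)/(3/2) = 442/9337 ≈ 4.7339%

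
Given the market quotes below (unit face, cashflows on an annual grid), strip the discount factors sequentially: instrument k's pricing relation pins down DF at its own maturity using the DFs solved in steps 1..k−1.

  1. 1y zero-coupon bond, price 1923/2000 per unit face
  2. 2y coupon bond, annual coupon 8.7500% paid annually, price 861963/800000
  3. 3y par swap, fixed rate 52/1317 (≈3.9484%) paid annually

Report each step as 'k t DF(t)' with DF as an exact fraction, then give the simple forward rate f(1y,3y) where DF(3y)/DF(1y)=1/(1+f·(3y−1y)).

step 1 [1y] zero: DF = P = 1923/2000 ≈ 0.961500
step 2 [2y] bond c/1=7/80: DF=(861963/800000 − 7/80·(0.961500))/(1+7/80) = 4567/5000 ≈ 0.913400
step 3 [3y] swap r/1=52/1317: DF=(1 − 52/1317·(0.961500+0.913400))/(1+52/1317) = 2227/2500 ≈ 0.890800

1 1 1923/2000
2 2 4567/5000
3 3 2227/2500
f(1y,3y) = ((1923/2000)/(2227/2500) − 1)/(2) = 707/17816 ≈ 3.9683%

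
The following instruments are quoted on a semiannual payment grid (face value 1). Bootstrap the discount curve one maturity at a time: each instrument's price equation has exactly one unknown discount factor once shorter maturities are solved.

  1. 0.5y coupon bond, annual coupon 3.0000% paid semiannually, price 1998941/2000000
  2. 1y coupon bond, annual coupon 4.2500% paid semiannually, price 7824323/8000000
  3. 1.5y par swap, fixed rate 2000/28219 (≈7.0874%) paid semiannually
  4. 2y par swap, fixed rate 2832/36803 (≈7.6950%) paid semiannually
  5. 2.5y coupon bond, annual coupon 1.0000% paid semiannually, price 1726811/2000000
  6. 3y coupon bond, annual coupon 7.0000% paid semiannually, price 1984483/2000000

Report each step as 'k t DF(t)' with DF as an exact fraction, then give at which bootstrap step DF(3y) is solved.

1 1/2 9847/10000
2 1 2343/2500
3 3/2 9/10
4 2 1073/1250
5 5/2 1051/1250
6 3 4029/5000
DF(3y) is solved at step 6

step 1 [0.5y] bond c/2=3/200: DF=(1998941/2000000 − 3/200·(0))/(1+3/200) = 9847/10000 ≈ 0.984700
step 2 [1y] bond c/2=17/800: DF=(7824323/8000000 − 17/800·(0.984700))/(1+17/800) = 2343/2500 ≈ 0.937200
step 3 [1.5y] swap r/2=1000/28219: DF=(1 − 1000/28219·(0.984700+0.937200))/(1+1000/28219) = 9/10 ≈ 0.900000
step 4 [2y] swap r/2=1416/36803: DF=(1 − 1416/36803·(0.984700+0.937200+0.900000))/(1+1416/36803) = 1073/1250 ≈ 0.858400
step 5 [2.5y] bond c/2=1/200: DF=(1726811/2000000 − 1/200·(0.984700+0.937200+0.900000+0.858400))/(1+1/200) = 1051/1250 ≈ 0.840800
step 6 [3y] bond c/2=7/200: DF=(1984483/2000000 − 7/200·(0.984700+0.937200+0.900000+0.858400+0.840800))/(1+7/200) = 4029/5000 ≈ 0.805800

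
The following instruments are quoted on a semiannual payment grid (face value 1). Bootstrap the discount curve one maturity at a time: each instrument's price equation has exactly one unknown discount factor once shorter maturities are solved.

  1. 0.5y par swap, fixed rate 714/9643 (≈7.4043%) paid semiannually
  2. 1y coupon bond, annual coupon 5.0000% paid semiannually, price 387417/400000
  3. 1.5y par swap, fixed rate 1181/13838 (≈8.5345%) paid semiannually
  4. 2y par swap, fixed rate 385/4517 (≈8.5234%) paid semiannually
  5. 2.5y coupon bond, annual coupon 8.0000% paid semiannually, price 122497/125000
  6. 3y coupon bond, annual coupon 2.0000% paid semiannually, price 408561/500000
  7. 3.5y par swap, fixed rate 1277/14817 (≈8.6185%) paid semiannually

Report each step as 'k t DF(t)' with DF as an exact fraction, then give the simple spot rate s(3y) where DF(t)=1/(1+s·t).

1 1/2 9643/10000
2 1 4607/5000
3 3/2 8819/10000
4 2 423/500
5 5/2 8033/10000
6 3 7653/10000
7 7/2 3723/5000
s(3y) = (1/(7653/10000) − 1)/(3) = 2347/22959 ≈ 10.2226%

step 1 [0.5y] swap r/2=357/9643: DF=(1 − 357/9643·(0))/(1+357/9643) = 9643/10000 ≈ 0.964300
step 2 [1y] bond c/2=1/40: DF=(387417/400000 − 1/40·(0.964300))/(1+1/40) = 4607/5000 ≈ 0.921400
step 3 [1.5y] swap r/2=1181/27676: DF=(1 − 1181/27676·(0.964300+0.921400))/(1+1181/27676) = 8819/10000 ≈ 0.881900
step 4 [2y] swap r/2=385/9034: DF=(1 − 385/9034·(0.964300+0.921400+0.881900))/(1+385/9034) = 423/500 ≈ 0.846000
step 5 [2.5y] bond c/2=1/25: DF=(122497/125000 − 1/25·(0.964300+0.921400+0.881900+0.846000))/(1+1/25) = 8033/10000 ≈ 0.803300
step 6 [3y] bond c/2=1/100: DF=(408561/500000 − 1/100·(0.964300+0.921400+0.881900+0.846000+0.803300))/(1+1/100) = 7653/10000 ≈ 0.765300
step 7 [3.5y] swap r/2=1277/29634: DF=(1 − 1277/29634·(0.964300+0.921400+0.881900+0.846000+0.803300+0.765300))/(1+1277/29634) = 3723/5000 ≈ 0.744600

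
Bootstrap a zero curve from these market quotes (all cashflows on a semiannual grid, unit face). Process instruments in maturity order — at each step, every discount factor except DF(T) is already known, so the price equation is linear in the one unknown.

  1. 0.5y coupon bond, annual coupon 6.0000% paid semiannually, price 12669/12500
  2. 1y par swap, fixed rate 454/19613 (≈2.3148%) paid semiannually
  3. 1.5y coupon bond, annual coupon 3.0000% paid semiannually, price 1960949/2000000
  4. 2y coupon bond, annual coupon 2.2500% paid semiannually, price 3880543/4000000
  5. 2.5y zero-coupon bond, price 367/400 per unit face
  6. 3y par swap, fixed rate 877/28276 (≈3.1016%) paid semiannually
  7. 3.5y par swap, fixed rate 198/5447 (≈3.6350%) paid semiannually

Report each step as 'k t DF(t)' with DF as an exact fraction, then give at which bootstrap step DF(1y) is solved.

step 1 [0.5y] bond c/2=3/100: DF=(12669/12500 − 3/100·(0))/(1+3/100) = 123/125 ≈ 0.984000
step 2 [1y] swap r/2=227/19613: DF=(1 − 227/19613·(0.984000))/(1+227/19613) = 9773/10000 ≈ 0.977300
step 3 [1.5y] bond c/2=3/200: DF=(1960949/2000000 − 3/200·(0.984000+0.977300))/(1+3/200) = 937/1000 ≈ 0.937000
step 4 [2y] bond c/2=9/800: DF=(3880543/4000000 − 9/800·(0.984000+0.977300+0.937000))/(1+9/800) = 9271/10000 ≈ 0.927100
step 5 [2.5y] zero: DF = P = 367/400 ≈ 0.917500
step 6 [3y] swap r/2=877/56552: DF=(1 − 877/56552·(0.984000+0.977300+0.937000+0.927100+0.917500))/(1+877/56552) = 9123/10000 ≈ 0.912300
step 7 [3.5y] swap r/2=99/5447: DF=(1 − 99/5447·(0.984000+0.977300+0.937000+0.927100+0.917500+0.912300))/(1+99/5447) = 2203/2500 ≈ 0.881200

1 1/2 123/125
2 1 9773/10000
3 3/2 937/1000
4 2 9271/10000
5 5/2 367/400
6 3 9123/10000
7 7/2 2203/2500
DF(1y) is solved at step 2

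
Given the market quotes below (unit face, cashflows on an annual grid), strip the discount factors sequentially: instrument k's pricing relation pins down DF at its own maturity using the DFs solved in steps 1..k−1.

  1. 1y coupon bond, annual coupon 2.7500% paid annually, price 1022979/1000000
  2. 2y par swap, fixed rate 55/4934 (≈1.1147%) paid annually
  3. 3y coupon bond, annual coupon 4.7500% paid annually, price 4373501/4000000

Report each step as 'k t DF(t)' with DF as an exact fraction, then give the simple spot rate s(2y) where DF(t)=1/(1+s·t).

step 1 [1y] bond c/1=11/400: DF=(1022979/1000000 − 11/400·(0))/(1+11/400) = 2489/2500 ≈ 0.995600
step 2 [2y] swap r/1=55/4934: DF=(1 − 55/4934·(0.995600))/(1+55/4934) = 489/500 ≈ 0.978000
step 3 [3y] bond c/1=19/400: DF=(4373501/4000000 − 19/400·(0.995600+0.978000))/(1+19/400) = 9543/10000 ≈ 0.954300

1 1 2489/2500
2 2 489/500
3 3 9543/10000
s(2y) = (1/(489/500) − 1)/(2) = 11/978 ≈ 1.1247%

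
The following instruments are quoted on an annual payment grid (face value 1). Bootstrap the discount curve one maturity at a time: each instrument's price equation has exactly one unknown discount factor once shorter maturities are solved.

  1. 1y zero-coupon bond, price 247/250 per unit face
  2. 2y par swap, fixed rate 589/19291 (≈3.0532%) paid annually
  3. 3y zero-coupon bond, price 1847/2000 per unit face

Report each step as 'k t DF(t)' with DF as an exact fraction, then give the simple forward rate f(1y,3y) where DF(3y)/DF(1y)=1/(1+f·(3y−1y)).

step 1 [1y] zero: DF = P = 247/250 ≈ 0.988000
step 2 [2y] swap r/1=589/19291: DF=(1 − 589/19291·(0.988000))/(1+589/19291) = 9411/10000 ≈ 0.941100
step 3 [3y] zero: DF = P = 1847/2000 ≈ 0.923500

1 1 247/250
2 2 9411/10000
3 3 1847/2000
f(1y,3y) = ((247/250)/(1847/2000) − 1)/(2) = 129/3694 ≈ 3.4921%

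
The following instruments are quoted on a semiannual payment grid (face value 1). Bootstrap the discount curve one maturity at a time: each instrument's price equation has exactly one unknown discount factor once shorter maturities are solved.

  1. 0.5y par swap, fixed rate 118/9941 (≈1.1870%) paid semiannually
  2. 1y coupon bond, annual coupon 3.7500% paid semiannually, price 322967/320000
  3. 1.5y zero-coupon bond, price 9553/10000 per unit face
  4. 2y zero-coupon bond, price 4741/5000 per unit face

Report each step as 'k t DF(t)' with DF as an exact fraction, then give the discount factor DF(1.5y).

1 1/2 9941/10000
2 1 2431/2500
3 3/2 9553/10000
4 2 4741/5000
DF(1.5y) = 9553/10000 ≈ 0.955300

step 1 [0.5y] swap r/2=59/9941: DF=(1 − 59/9941·(0))/(1+59/9941) = 9941/10000 ≈ 0.994100
step 2 [1y] bond c/2=3/160: DF=(322967/320000 − 3/160·(0.994100))/(1+3/160) = 2431/2500 ≈ 0.972400
step 3 [1.5y] zero: DF = P = 9553/10000 ≈ 0.955300
step 4 [2y] zero: DF = P = 4741/5000 ≈ 0.948200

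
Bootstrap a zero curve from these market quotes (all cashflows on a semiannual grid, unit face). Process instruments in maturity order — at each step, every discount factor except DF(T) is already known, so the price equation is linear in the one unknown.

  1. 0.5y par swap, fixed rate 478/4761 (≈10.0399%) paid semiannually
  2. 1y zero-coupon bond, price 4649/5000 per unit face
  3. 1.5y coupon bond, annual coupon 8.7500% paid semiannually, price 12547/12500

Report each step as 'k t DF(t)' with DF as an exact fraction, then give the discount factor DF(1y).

1 1/2 4761/5000
2 1 4649/5000
3 3/2 2207/2500
DF(1y) = 4649/5000 ≈ 0.929800

step 1 [0.5y] swap r/2=239/4761: DF=(1 − 239/4761·(0))/(1+239/4761) = 4761/5000 ≈ 0.952200
step 2 [1y] zero: DF = P = 4649/5000 ≈ 0.929800
step 3 [1.5y] bond c/2=7/160: DF=(12547/12500 − 7/160·(0.952200+0.929800))/(1+7/160) = 2207/2500 ≈ 0.882800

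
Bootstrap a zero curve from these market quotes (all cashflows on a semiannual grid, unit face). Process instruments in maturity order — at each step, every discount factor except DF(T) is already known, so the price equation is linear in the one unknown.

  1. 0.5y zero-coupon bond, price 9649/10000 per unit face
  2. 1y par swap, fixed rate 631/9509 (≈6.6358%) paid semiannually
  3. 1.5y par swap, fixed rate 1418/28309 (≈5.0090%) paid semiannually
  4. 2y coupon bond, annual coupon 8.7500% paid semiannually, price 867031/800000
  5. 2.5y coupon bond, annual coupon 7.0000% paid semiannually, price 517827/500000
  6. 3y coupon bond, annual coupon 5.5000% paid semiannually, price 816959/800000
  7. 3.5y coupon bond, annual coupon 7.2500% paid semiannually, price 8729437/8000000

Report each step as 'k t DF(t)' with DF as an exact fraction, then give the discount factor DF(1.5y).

1 1/2 9649/10000
2 1 9369/10000
3 3/2 9291/10000
4 2 9197/10000
5 5/2 4369/5000
6 3 8701/10000
7 7/2 538/625
DF(1.5y) = 9291/10000 ≈ 0.929100

step 1 [0.5y] zero: DF = P = 9649/10000 ≈ 0.964900
step 2 [1y] swap r/2=631/19018: DF=(1 − 631/19018·(0.964900))/(1+631/19018) = 9369/10000 ≈ 0.936900
step 3 [1.5y] swap r/2=709/28309: DF=(1 − 709/28309·(0.964900+0.936900))/(1+709/28309) = 9291/10000 ≈ 0.929100
step 4 [2y] bond c/2=7/160: DF=(867031/800000 − 7/160·(0.964900+0.936900+0.929100))/(1+7/160) = 9197/10000 ≈ 0.919700
step 5 [2.5y] bond c/2=7/200: DF=(517827/500000 − 7/200·(0.964900+0.936900+0.929100+0.919700))/(1+7/200) = 4369/5000 ≈ 0.873800
step 6 [3y] bond c/2=11/400: DF=(816959/800000 − 11/400·(0.964900+0.936900+0.929100+0.919700+0.873800))/(1+11/400) = 8701/10000 ≈ 0.870100
step 7 [3.5y] bond c/2=29/800: DF=(8729437/8000000 − 29/800·(0.964900+0.936900+0.929100+0.919700+0.873800+0.870100))/(1+29/800) = 538/625 ≈ 0.860800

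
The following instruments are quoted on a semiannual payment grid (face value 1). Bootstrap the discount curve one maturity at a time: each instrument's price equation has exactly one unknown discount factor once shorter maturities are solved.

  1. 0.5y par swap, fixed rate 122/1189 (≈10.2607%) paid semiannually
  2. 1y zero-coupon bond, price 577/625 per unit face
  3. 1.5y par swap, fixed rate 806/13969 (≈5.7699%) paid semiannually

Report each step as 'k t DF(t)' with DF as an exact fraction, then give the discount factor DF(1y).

step 1 [0.5y] swap r/2=61/1189: DF=(1 − 61/1189·(0))/(1+61/1189) = 1189/1250 ≈ 0.951200
step 2 [1y] zero: DF = P = 577/625 ≈ 0.923200
step 3 [1.5y] swap r/2=403/13969: DF=(1 − 403/13969·(0.951200+0.923200))/(1+403/13969) = 4597/5000 ≈ 0.919400

1 1/2 1189/1250
2 1 577/625
3 3/2 4597/5000
DF(1y) = 577/625 ≈ 0.923200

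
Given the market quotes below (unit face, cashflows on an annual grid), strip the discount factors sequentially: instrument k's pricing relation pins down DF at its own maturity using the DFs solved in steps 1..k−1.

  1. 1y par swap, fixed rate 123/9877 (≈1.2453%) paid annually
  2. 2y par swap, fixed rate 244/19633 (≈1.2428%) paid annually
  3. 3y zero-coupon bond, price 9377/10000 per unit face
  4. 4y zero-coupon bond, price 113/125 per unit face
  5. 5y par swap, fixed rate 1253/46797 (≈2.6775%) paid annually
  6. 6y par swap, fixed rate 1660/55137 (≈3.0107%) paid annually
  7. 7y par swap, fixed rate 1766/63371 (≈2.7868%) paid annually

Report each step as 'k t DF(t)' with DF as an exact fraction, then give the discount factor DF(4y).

1 1 9877/10000
2 2 2439/2500
3 3 9377/10000
4 4 113/125
5 5 8747/10000
6 6 417/500
7 7 4117/5000
DF(4y) = 113/125 ≈ 0.904000

step 1 [1y] swap r/1=123/9877: DF=(1 − 123/9877·(0))/(1+123/9877) = 9877/10000 ≈ 0.987700
step 2 [2y] swap r/1=244/19633: DF=(1 − 244/19633·(0.987700))/(1+244/19633) = 2439/2500 ≈ 0.975600
step 3 [3y] zero: DF = P = 9377/10000 ≈ 0.937700
step 4 [4y] zero: DF = P = 113/125 ≈ 0.904000
step 5 [5y] swap r/1=1253/46797: DF=(1 − 1253/46797·(0.987700+0.975600+0.937700+0.904000))/(1+1253/46797) = 8747/10000 ≈ 0.874700
step 6 [6y] swap r/1=1660/55137: DF=(1 − 1660/55137·(0.987700+0.975600+0.937700+0.904000+0.874700))/(1+1660/55137) = 417/500 ≈ 0.834000
step 7 [7y] swap r/1=1766/63371: DF=(1 − 1766/63371·(0.987700+0.975600+0.937700+0.904000+0.874700+0.834000))/(1+1766/63371) = 4117/5000 ≈ 0.823400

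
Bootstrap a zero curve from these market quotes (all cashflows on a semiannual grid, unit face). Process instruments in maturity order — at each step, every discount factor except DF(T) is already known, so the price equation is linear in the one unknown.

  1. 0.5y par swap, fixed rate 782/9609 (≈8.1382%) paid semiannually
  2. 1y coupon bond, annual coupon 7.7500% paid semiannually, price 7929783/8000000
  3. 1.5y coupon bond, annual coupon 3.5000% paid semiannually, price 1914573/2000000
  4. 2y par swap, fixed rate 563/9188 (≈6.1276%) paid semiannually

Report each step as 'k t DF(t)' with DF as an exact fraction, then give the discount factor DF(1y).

1 1/2 9609/10000
2 1 574/625
3 3/2 1817/2000
4 2 4437/5000
DF(1y) = 574/625 ≈ 0.918400

step 1 [0.5y] swap r/2=391/9609: DF=(1 − 391/9609·(0))/(1+391/9609) = 9609/10000 ≈ 0.960900
step 2 [1y] bond c/2=31/800: DF=(7929783/8000000 − 31/800·(0.960900))/(1+31/800) = 574/625 ≈ 0.918400
step 3 [1.5y] bond c/2=7/400: DF=(1914573/2000000 − 7/400·(0.960900+0.918400))/(1+7/400) = 1817/2000 ≈ 0.908500
step 4 [2y] swap r/2=563/18376: DF=(1 − 563/18376·(0.960900+0.918400+0.908500))/(1+563/18376) = 4437/5000 ≈ 0.887400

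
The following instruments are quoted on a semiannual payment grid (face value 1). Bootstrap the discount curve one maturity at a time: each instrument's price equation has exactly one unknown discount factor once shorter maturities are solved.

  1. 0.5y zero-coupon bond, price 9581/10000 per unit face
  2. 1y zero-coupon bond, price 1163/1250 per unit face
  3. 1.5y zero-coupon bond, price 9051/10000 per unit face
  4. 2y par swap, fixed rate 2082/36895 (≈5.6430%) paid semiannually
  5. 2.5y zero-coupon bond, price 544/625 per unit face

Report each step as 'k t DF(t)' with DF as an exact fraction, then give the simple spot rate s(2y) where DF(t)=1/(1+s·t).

1 1/2 9581/10000
2 1 1163/1250
3 3/2 9051/10000
4 2 8959/10000
5 5/2 544/625
s(2y) = (1/(8959/10000) − 1)/(2) = 1041/17918 ≈ 5.8098%

step 1 [0.5y] zero: DF = P = 9581/10000 ≈ 0.958100
step 2 [1y] zero: DF = P = 1163/1250 ≈ 0.930400
step 3 [1.5y] zero: DF = P = 9051/10000 ≈ 0.905100
step 4 [2y] swap r/2=1041/36895: DF=(1 − 1041/36895·(0.958100+0.930400+0.905100))/(1+1041/36895) = 8959/10000 ≈ 0.895900
step 5 [2.5y] zero: DF = P = 544/625 ≈ 0.870400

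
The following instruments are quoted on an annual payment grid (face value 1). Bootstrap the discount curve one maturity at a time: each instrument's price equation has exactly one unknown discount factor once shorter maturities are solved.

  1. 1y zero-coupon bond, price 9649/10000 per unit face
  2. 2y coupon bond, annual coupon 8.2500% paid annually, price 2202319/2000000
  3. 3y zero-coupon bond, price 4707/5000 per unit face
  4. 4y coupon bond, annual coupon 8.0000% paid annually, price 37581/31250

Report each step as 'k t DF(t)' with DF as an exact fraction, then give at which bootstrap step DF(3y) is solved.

step 1 [1y] zero: DF = P = 9649/10000 ≈ 0.964900
step 2 [2y] bond c/1=33/400: DF=(2202319/2000000 − 33/400·(0.964900))/(1+33/400) = 9437/10000 ≈ 0.943700
step 3 [3y] zero: DF = P = 4707/5000 ≈ 0.941400
step 4 [4y] bond c/1=2/25: DF=(37581/31250 − 2/25·(0.964900+0.943700+0.941400))/(1+2/25) = 564/625 ≈ 0.902400

1 1 9649/10000
2 2 9437/10000
3 3 4707/5000
4 4 564/625
DF(3y) is solved at step 3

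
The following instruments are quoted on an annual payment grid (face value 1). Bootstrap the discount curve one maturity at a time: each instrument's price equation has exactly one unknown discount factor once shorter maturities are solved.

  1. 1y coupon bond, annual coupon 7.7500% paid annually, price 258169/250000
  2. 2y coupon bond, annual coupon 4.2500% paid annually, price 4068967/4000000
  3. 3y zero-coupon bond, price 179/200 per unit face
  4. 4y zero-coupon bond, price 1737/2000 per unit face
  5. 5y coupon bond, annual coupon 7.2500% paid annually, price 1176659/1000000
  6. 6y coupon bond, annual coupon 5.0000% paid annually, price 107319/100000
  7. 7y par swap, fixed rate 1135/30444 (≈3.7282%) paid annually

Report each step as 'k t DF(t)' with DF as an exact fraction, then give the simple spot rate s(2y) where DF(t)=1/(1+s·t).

step 1 [1y] bond c/1=31/400: DF=(258169/250000 − 31/400·(0))/(1+31/400) = 599/625 ≈ 0.958400
step 2 [2y] bond c/1=17/400: DF=(4068967/4000000 − 17/400·(0.958400))/(1+17/400) = 9367/10000 ≈ 0.936700
step 3 [3y] zero: DF = P = 179/200 ≈ 0.895000
step 4 [4y] zero: DF = P = 1737/2000 ≈ 0.868500
step 5 [5y] bond c/1=29/400: DF=(1176659/1000000 − 29/400·(0.958400+0.936700+0.895000+0.868500))/(1+29/400) = 4249/5000 ≈ 0.849800
step 6 [6y] bond c/1=1/20: DF=(107319/100000 − 1/20·(0.958400+0.936700+0.895000+0.868500+0.849800))/(1+1/20) = 4037/5000 ≈ 0.807400
step 7 [7y] swap r/1=1135/30444: DF=(1 − 1135/30444·(0.958400+0.936700+0.895000+0.868500+0.849800+0.807400))/(1+1135/30444) = 773/1000 ≈ 0.773000

1 1 599/625
2 2 9367/10000
3 3 179/200
4 4 1737/2000
5 5 4249/5000
6 6 4037/5000
7 7 773/1000
s(2y) = (1/(9367/10000) − 1)/(2) = 633/18734 ≈ 3.3789%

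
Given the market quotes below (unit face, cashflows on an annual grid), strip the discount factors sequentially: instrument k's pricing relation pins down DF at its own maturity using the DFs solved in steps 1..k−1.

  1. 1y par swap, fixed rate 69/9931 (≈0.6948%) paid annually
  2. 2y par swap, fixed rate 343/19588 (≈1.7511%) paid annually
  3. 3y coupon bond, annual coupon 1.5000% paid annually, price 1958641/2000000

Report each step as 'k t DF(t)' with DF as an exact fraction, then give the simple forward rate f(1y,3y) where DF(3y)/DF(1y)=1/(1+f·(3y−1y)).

1 1 9931/10000
2 2 9657/10000
3 3 9359/10000
f(1y,3y) = ((9931/10000)/(9359/10000) − 1)/(2) = 286/9359 ≈ 3.0559%

step 1 [1y] swap r/1=69/9931: DF=(1 − 69/9931·(0))/(1+69/9931) = 9931/10000 ≈ 0.993100
step 2 [2y] swap r/1=343/19588: DF=(1 − 343/19588·(0.993100))/(1+343/19588) = 9657/10000 ≈ 0.965700
step 3 [3y] bond c/1=3/200: DF=(1958641/2000000 − 3/200·(0.993100+0.965700))/(1+3/200) = 9359/10000 ≈ 0.935900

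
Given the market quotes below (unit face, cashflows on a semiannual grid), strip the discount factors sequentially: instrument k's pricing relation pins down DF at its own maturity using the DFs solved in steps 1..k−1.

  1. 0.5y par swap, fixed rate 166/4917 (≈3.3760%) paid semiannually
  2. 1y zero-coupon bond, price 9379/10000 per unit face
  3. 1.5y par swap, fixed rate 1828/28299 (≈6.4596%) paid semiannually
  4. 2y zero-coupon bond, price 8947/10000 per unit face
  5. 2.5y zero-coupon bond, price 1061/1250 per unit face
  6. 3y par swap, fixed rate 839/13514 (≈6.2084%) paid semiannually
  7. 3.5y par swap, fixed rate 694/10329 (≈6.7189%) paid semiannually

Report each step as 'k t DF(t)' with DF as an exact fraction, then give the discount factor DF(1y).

step 1 [0.5y] swap r/2=83/4917: DF=(1 − 83/4917·(0))/(1+83/4917) = 4917/5000 ≈ 0.983400
step 2 [1y] zero: DF = P = 9379/10000 ≈ 0.937900
step 3 [1.5y] swap r/2=914/28299: DF=(1 − 914/28299·(0.983400+0.937900))/(1+914/28299) = 4543/5000 ≈ 0.908600
step 4 [2y] zero: DF = P = 8947/10000 ≈ 0.894700
step 5 [2.5y] zero: DF = P = 1061/1250 ≈ 0.848800
step 6 [3y] swap r/2=839/27028: DF=(1 − 839/27028·(0.983400+0.937900+0.908600+0.894700+0.848800))/(1+839/27028) = 4161/5000 ≈ 0.832200
step 7 [3.5y] swap r/2=347/10329: DF=(1 − 347/10329·(0.983400+0.937900+0.908600+0.894700+0.848800+0.832200))/(1+347/10329) = 3959/5000 ≈ 0.791800

1 1/2 4917/5000
2 1 9379/10000
3 3/2 4543/5000
4 2 8947/10000
5 5/2 1061/1250
6 3 4161/5000
7 7/2 3959/5000
DF(1y) = 9379/10000 ≈ 0.937900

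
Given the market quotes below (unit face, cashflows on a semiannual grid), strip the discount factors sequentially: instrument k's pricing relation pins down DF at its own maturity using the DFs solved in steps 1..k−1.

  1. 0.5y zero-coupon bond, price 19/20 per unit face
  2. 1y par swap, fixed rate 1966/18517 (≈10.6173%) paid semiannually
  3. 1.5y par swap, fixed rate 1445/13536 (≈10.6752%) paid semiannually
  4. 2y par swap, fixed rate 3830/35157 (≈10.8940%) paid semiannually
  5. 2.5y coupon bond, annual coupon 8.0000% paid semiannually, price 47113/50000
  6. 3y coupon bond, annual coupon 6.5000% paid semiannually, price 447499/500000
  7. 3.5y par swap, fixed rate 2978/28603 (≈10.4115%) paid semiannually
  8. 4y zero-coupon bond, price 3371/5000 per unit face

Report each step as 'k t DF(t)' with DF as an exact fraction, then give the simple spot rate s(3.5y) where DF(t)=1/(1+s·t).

step 1 [0.5y] zero: DF = P = 19/20 ≈ 0.950000
step 2 [1y] swap r/2=983/18517: DF=(1 − 983/18517·(0.950000))/(1+983/18517) = 9017/10000 ≈ 0.901700
step 3 [1.5y] swap r/2=1445/27072: DF=(1 − 1445/27072·(0.950000+0.901700))/(1+1445/27072) = 1711/2000 ≈ 0.855500
step 4 [2y] swap r/2=1915/35157: DF=(1 − 1915/35157·(0.950000+0.901700+0.855500))/(1+1915/35157) = 1617/2000 ≈ 0.808500
step 5 [2.5y] bond c/2=1/25: DF=(47113/50000 − 1/25·(0.950000+0.901700+0.855500+0.808500))/(1+1/25) = 1927/2500 ≈ 0.770800
step 6 [3y] bond c/2=13/400: DF=(447499/500000 − 13/400·(0.950000+0.901700+0.855500+0.808500+0.770800))/(1+13/400) = 7319/10000 ≈ 0.731900
step 7 [3.5y] swap r/2=1489/28603: DF=(1 − 1489/28603·(0.950000+0.901700+0.855500+0.808500+0.770800+0.731900))/(1+1489/28603) = 3511/5000 ≈ 0.702200
step 8 [4y] zero: DF = P = 3371/5000 ≈ 0.674200

1 1/2 19/20
2 1 9017/10000
3 3/2 1711/2000
4 2 1617/2000
5 5/2 1927/2500
6 3 7319/10000
7 7/2 3511/5000
8 4 3371/5000
s(3.5y) = (1/(3511/5000) − 1)/(7/2) = 2978/24577 ≈ 12.1170%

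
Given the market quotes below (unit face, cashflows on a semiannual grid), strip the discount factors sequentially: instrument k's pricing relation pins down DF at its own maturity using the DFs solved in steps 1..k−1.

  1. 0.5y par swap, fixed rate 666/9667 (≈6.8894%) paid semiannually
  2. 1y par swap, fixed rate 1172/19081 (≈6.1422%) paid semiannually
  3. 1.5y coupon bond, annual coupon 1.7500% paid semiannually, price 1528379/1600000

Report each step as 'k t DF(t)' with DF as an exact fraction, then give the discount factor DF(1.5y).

1 1/2 9667/10000
2 1 4707/5000
3 3/2 1163/1250
DF(1.5y) = 1163/1250 ≈ 0.930400

step 1 [0.5y] swap r/2=333/9667: DF=(1 − 333/9667·(0))/(1+333/9667) = 9667/10000 ≈ 0.966700
step 2 [1y] swap r/2=586/19081: DF=(1 − 586/19081·(0.966700))/(1+586/19081) = 4707/5000 ≈ 0.941400
step 3 [1.5y] bond c/2=7/800: DF=(1528379/1600000 − 7/800·(0.966700+0.941400))/(1+7/800) = 1163/1250 ≈ 0.930400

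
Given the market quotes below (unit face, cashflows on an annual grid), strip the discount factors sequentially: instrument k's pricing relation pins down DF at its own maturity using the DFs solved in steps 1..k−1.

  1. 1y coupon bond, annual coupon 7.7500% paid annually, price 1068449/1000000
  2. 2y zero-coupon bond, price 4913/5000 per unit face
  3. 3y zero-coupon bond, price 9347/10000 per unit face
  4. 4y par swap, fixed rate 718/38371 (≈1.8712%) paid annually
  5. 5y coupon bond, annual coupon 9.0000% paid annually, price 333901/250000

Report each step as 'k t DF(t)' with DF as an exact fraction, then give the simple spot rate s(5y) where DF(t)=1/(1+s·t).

1 1 2479/2500
2 2 4913/5000
3 3 9347/10000
4 4 4641/5000
5 5 1817/2000
s(5y) = (1/(1817/2000) − 1)/(5) = 183/9085 ≈ 2.0143%

step 1 [1y] bond c/1=31/400: DF=(1068449/1000000 − 31/400·(0))/(1+31/400) = 2479/2500 ≈ 0.991600
step 2 [2y] zero: DF = P = 4913/5000 ≈ 0.982600
step 3 [3y] zero: DF = P = 9347/10000 ≈ 0.934700
step 4 [4y] swap r/1=718/38371: DF=(1 − 718/38371·(0.991600+0.982600+0.934700))/(1+718/38371) = 4641/5000 ≈ 0.928200
step 5 [5y] bond c/1=9/100: DF=(333901/250000 − 9/100·(0.991600+0.982600+0.934700+0.928200))/(1+9/100) = 1817/2000 ≈ 0.908500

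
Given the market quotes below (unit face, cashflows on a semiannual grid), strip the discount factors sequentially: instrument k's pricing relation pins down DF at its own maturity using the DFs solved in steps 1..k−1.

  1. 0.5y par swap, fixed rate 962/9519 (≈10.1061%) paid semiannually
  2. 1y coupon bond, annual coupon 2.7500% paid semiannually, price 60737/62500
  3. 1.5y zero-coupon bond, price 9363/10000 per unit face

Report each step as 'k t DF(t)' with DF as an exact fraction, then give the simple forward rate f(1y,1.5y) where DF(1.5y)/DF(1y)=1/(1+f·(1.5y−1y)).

step 1 [0.5y] swap r/2=481/9519: DF=(1 − 481/9519·(0))/(1+481/9519) = 9519/10000 ≈ 0.951900
step 2 [1y] bond c/2=11/800: DF=(60737/62500 − 11/800·(0.951900))/(1+11/800) = 9457/10000 ≈ 0.945700
step 3 [1.5y] zero: DF = P = 9363/10000 ≈ 0.936300

1 1/2 9519/10000
2 1 9457/10000
3 3/2 9363/10000
f(1y,1.5y) = ((9457/10000)/(9363/10000) − 1)/(1/2) = 188/9363 ≈ 2.0079%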